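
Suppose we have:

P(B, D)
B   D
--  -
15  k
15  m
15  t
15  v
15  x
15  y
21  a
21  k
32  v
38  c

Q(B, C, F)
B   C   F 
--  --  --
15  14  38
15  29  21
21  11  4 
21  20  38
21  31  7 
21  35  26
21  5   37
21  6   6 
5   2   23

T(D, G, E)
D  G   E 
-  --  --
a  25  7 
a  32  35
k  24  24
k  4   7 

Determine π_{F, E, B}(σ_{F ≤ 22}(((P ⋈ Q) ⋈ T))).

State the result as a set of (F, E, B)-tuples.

Joining P and Q on B yields {(15, k, 14, 38), (15, k, 29, 21), (15, m, 14, 38), (15, m, 29, 21), (15, t, 14, 38), (15, t, 29, 21), (15, v, 14, 38), (15, v, 29, 21), (15, x, 14, 38), (15, x, 29, 21), (15, y, 14, 38), (15, y, 29, 21), (21, a, 11, 4), (21, a, 20, 38), (21, a, 31, 7), (21, a, 35, 26), (21, a, 5, 37), (21, a, 6, 6), (21, k, 11, 4), (21, k, 20, 38), (21, k, 31, 7), (21, k, 35, 26), (21, k, 5, 37), (21, k, 6, 6)}.
Joining (P ⋈ Q) and T on D yields {(15, k, 14, 38, 24, 24), (15, k, 14, 38, 4, 7), (15, k, 29, 21, 24, 24), (15, k, 29, 21, 4, 7), (21, a, 11, 4, 25, 7), (21, a, 11, 4, 32, 35), (21, a, 20, 38, 25, 7), (21, a, 20, 38, 32, 35), (21, a, 31, 7, 25, 7), (21, a, 31, 7, 32, 35), (21, a, 35, 26, 25, 7), (21, a, 35, 26, 32, 35), (21, a, 5, 37, 25, 7), (21, a, 5, 37, 32, 35), (21, a, 6, 6, 25, 7), (21, a, 6, 6, 32, 35), (21, k, 11, 4, 24, 24), (21, k, 11, 4, 4, 7), (21, k, 20, 38, 24, 24), (21, k, 20, 38, 4, 7), (21, k, 31, 7, 24, 24), (21, k, 31, 7, 4, 7), (21, k, 35, 26, 24, 24), (21, k, 35, 26, 4, 7), (21, k, 5, 37, 24, 24), (21, k, 5, 37, 4, 7), (21, k, 6, 6, 24, 24), (21, k, 6, 6, 4, 7)}.
σ[F ≤ 22]: keep tuples satisfying F ≤ 22 → {(15, k, 29, 21, 24, 24), (15, k, 29, 21, 4, 7), (21, a, 11, 4, 25, 7), (21, a, 11, 4, 32, 35), (21, a, 31, 7, 25, 7), (21, a, 31, 7, 32, 35), (21, a, 6, 6, 25, 7), (21, a, 6, 6, 32, 35), (21, k, 11, 4, 24, 24), (21, k, 11, 4, 4, 7), (21, k, 31, 7, 24, 24), (21, k, 31, 7, 4, 7), (21, k, 6, 6, 24, 24), (21, k, 6, 6, 4, 7)}
π[F, E, B]: project onto (F, E, B) (3 duplicate(s) eliminated) → {(21, 24, 15), (21, 7, 15), (4, 24, 21), (4, 35, 21), (4, 7, 21), (6, 24, 21), (6, 35, 21), (6, 7, 21), (7, 24, 21), (7, 35, 21), (7, 7, 21)}

{(21, 24, 15), (21, 7, 15), (4, 24, 21), (4, 35, 21), (4, 7, 21), (6, 24, 21), (6, 35, 21), (6, 7, 21), (7, 24, 21), (7, 35, 21), (7, 7, 21)}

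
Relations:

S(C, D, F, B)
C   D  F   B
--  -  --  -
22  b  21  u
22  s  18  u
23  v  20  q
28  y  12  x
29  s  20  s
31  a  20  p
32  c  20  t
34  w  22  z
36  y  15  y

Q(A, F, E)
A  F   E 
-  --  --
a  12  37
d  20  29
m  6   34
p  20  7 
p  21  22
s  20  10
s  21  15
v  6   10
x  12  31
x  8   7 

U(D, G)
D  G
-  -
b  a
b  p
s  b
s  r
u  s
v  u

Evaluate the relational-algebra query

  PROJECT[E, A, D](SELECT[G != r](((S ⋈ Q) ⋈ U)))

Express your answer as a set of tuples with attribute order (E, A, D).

{(10, s, s), (10, s, v), (15, s, b), (22, p, b), (29, d, s), (29, d, v), (7, p, s), (7, p, v)}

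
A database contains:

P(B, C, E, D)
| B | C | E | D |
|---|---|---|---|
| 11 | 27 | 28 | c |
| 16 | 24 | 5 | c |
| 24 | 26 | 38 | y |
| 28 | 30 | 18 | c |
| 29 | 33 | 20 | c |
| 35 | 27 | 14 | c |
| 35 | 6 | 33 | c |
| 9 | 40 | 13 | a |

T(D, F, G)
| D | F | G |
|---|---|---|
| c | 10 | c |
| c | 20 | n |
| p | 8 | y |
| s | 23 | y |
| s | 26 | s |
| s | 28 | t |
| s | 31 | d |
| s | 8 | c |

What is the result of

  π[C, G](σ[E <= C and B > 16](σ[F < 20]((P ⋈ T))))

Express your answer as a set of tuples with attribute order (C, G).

Joining P and T on D yields {(11, 27, 28, c, 10, c), (11, 27, 28, c, 20, n), (16, 24, 5, c, 10, c), (16, 24, 5, c, 20, n), (28, 30, 18, c, 10, c), (28, 30, 18, c, 20, n), (29, 33, 20, c, 10, c), (29, 33, 20, c, 20, n), (35, 27, 14, c, 10, c), (35, 27, 14, c, 20, n), (35, 6, 33, c, 10, c), (35, 6, 33, c, 20, n)}.
Filtering on F < 20 leaves {(11, 27, 28, c, 10, c), (16, 24, 5, c, 10, c), (28, 30, 18, c, 10, c), (29, 33, 20, c, 10, c), (35, 27, 14, c, 10, c), (35, 6, 33, c, 10, c)}.
Filtering on E <= C and B > 16 leaves {(28, 30, 18, c, 10, c), (29, 33, 20, c, 10, c), (35, 27, 14, c, 10, c)}.
π[C, G]: project onto (C, G) → {(27, c), (30, c), (33, c)}

{(27, c), (30, c), (33, c)}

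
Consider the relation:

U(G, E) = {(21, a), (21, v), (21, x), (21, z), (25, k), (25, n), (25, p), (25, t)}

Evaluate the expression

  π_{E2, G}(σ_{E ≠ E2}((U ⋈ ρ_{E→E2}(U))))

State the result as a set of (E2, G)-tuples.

{(a, 21), (k, 25), (n, 25), (p, 25), (t, 25), (v, 21), (x, 21), (z, 21)}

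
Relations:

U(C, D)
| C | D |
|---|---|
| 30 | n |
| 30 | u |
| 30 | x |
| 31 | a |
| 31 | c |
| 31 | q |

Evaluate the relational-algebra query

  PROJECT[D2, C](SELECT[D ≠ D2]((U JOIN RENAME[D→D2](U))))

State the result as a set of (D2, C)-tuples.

{(a, 31), (c, 31), (n, 30), (q, 31), (u, 30), (x, 30)}

ρ[D→D2]: schema becomes (C, D2); tuples unchanged.
Natural join on C: {(30, n, n), (30, n, u), (30, n, x), (30, u, n), (30, u, u), (30, u, x), (30, x, n), (30, x, u), (30, x, x), (31, a, a), (31, a, c), (31, a, q), (31, c, a), (31, c, c), (31, c, q), (31, q, a), (31, q, c), (31, q, q)}
Filtering on D ≠ D2 leaves {(30, n, u), (30, n, x), (30, u, n), (30, u, x), (30, x, n), (30, x, u), (31, a, c), (31, a, q), (31, c, a), (31, c, q), (31, q, a), (31, q, c)}.
π[D2, C]: project onto (D2, C) (6 duplicate(s) eliminated) → {(a, 31), (c, 31), (n, 30), (q, 31), (u, 30), (x, 30)}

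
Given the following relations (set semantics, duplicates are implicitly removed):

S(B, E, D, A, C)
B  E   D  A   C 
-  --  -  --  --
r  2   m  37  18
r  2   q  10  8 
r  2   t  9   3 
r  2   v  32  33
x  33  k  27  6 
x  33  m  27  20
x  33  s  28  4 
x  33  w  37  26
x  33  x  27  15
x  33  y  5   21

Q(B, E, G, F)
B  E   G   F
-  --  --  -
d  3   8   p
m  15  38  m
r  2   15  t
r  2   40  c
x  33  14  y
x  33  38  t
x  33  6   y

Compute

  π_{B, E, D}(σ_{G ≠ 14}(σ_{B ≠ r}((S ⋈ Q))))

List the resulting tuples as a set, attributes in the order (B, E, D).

Natural join on B, E: {(r, 2, m, 37, 18, 15, t), (r, 2, m, 37, 18, 40, c), (r, 2, q, 10, 8, 15, t), (r, 2, q, 10, 8, 40, c), (r, 2, t, 9, 3, 15, t), (r, 2, t, 9, 3, 40, c), (r, 2, v, 32, 33, 15, t), (r, 2, v, 32, 33, 40, c), (x, 33, k, 27, 6, 14, y), (x, 33, k, 27, 6, 38, t), (x, 33, k, 27, 6, 6, y), (x, 33, m, 27, 20, 14, y), (x, 33, m, 27, 20, 38, t), (x, 33, m, 27, 20, 6, y), (x, 33, s, 28, 4, 14, y), (x, 33, s, 28, 4, 38, t), (x, 33, s, 28, 4, 6, y), (x, 33, w, 37, 26, 14, y), (x, 33, w, 37, 26, 38, t), (x, 33, w, 37, 26, 6, y), (x, 33, x, 27, 15, 14, y), (x, 33, x, 27, 15, 38, t), (x, 33, x, 27, 15, 6, y), (x, 33, y, 5, 21, 14, y), (x, 33, y, 5, 21, 38, t), (x, 33, y, 5, 21, 6, y)}
σ[B ≠ r]: keep tuples satisfying B ≠ r → {(x, 33, k, 27, 6, 14, y), (x, 33, k, 27, 6, 38, t), (x, 33, k, 27, 6, 6, y), (x, 33, m, 27, 20, 14, y), (x, 33, m, 27, 20, 38, t), (x, 33, m, 27, 20, 6, y), (x, 33, s, 28, 4, 14, y), (x, 33, s, 28, 4, 38, t), (x, 33, s, 28, 4, 6, y), (x, 33, w, 37, 26, 14, y), (x, 33, w, 37, 26, 38, t), (x, 33, w, 37, 26, 6, y), (x, 33, x, 27, 15, 14, y), (x, 33, x, 27, 15, 38, t), (x, 33, x, 27, 15, 6, y), (x, 33, y, 5, 21, 14, y), (x, 33, y, 5, 21, 38, t), (x, 33, y, 5, 21, 6, y)}
σ[G ≠ 14]: keep tuples satisfying G ≠ 14 → {(x, 33, k, 27, 6, 38, t), (x, 33, k, 27, 6, 6, y), (x, 33, m, 27, 20, 38, t), (x, 33, m, 27, 20, 6, y), (x, 33, s, 28, 4, 38, t), (x, 33, s, 28, 4, 6, y), (x, 33, w, 37, 26, 38, t), (x, 33, w, 37, 26, 6, y), (x, 33, x, 27, 15, 38, t), (x, 33, x, 27, 15, 6, y), (x, 33, y, 5, 21, 38, t), (x, 33, y, 5, 21, 6, y)}
Projecting to B, E, D (6 duplicate(s) eliminated): {(x, 33, k), (x, 33, m), (x, 33, s), (x, 33, w), (x, 33, x), (x, 33, y)}

{(x, 33, k), (x, 33, m), (x, 33, s), (x, 33, w), (x, 33, x), (x, 33, y)}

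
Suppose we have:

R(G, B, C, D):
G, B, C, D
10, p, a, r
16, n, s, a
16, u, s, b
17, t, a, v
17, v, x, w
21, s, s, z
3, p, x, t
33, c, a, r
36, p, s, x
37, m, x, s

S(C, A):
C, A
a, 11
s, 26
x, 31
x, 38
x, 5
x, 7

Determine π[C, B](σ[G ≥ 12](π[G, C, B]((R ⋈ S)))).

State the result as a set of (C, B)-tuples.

{(a, c), (a, t), (s, n), (s, p), (s, s), (s, u), (x, m), (x, v)}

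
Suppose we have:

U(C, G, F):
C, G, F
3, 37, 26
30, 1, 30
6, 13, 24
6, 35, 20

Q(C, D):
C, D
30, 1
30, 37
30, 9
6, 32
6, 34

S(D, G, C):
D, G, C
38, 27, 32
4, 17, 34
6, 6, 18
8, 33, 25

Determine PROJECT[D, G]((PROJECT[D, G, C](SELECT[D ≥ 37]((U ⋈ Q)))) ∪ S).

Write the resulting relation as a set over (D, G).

{(37, 1), (38, 27), (4, 17), (6, 6), (8, 33)}

Natural join on C: {(30, 1, 30, 1), (30, 1, 30, 37), (30, 1, 30, 9), (6, 13, 24, 32), (6, 13, 24, 34), (6, 35, 20, 32), (6, 35, 20, 34)}
Selection D ≥ 37: {(30, 1, 30, 37)}
π[D, G, C]: project onto (D, G, C) → {(37, 1, 30)}
Taking the union: {(37, 1, 30), (38, 27, 32), (4, 17, 34), (6, 6, 18), (8, 33, 25)}
π[D, G]: project onto (D, G) → {(37, 1), (38, 27), (4, 17), (6, 6), (8, 33)}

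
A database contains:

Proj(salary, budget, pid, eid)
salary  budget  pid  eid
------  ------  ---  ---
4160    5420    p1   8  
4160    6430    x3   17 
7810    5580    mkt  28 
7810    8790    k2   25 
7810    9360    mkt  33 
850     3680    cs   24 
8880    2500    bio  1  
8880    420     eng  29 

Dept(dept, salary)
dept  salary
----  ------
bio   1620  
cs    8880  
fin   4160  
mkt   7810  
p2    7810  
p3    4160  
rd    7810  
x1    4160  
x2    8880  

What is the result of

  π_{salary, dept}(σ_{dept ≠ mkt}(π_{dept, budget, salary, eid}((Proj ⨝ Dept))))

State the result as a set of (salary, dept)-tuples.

Joining Proj and Dept on salary yields {(4160, 5420, p1, 8, fin), (4160, 5420, p1, 8, p3), (4160, 5420, p1, 8, x1), (4160, 6430, x3, 17, fin), (4160, 6430, x3, 17, p3), (4160, 6430, x3, 17, x1), (7810, 5580, mkt, 28, mkt), (7810, 5580, mkt, 28, p2), (7810, 5580, mkt, 28, rd), (7810, 8790, k2, 25, mkt), (7810, 8790, k2, 25, p2), (7810, 8790, k2, 25, rd), (7810, 9360, mkt, 33, mkt), (7810, 9360, mkt, 33, p2), (7810, 9360, mkt, 33, rd), (8880, 2500, bio, 1, cs), (8880, 2500, bio, 1, x2), (8880, 420, eng, 29, cs), (8880, 420, eng, 29, x2)}.
π[dept, budget, salary, eid]: project onto (dept, budget, salary, eid) → {(cs, 2500, 8880, 1), (cs, 420, 8880, 29), (fin, 5420, 4160, 8), (fin, 6430, 4160, 17), (mkt, 5580, 7810, 28), (mkt, 8790, 7810, 25), (mkt, 9360, 7810, 33), (p2, 5580, 7810, 28), (p2, 8790, 7810, 25), (p2, 9360, 7810, 33), (p3, 5420, 4160, 8), (p3, 6430, 4160, 17), (rd, 5580, 7810, 28), (rd, 8790, 7810, 25), (rd, 9360, 7810, 33), (x1, 5420, 4160, 8), (x1, 6430, 4160, 17), (x2, 2500, 8880, 1), (x2, 420, 8880, 29)}
σ[dept ≠ mkt]: keep tuples satisfying dept ≠ mkt → {(cs, 2500, 8880, 1), (cs, 420, 8880, 29), (fin, 5420, 4160, 8), (fin, 6430, 4160, 17), (p2, 5580, 7810, 28), (p2, 8790, 7810, 25), (p2, 9360, 7810, 33), (p3, 5420, 4160, 8), (p3, 6430, 4160, 17), (rd, 5580, 7810, 28), (rd, 8790, 7810, 25), (rd, 9360, 7810, 33), (x1, 5420, 4160, 8), (x1, 6430, 4160, 17), (x2, 2500, 8880, 1), (x2, 420, 8880, 29)}
π[salary, dept]: project onto (salary, dept) (9 duplicate(s) eliminated) → {(4160, fin), (4160, p3), (4160, x1), (7810, p2), (7810, rd), (8880, cs), (8880, x2)}

{(4160, fin), (4160, p3), (4160, x1), (7810, p2), (7810, rd), (8880, cs), (8880, x2)}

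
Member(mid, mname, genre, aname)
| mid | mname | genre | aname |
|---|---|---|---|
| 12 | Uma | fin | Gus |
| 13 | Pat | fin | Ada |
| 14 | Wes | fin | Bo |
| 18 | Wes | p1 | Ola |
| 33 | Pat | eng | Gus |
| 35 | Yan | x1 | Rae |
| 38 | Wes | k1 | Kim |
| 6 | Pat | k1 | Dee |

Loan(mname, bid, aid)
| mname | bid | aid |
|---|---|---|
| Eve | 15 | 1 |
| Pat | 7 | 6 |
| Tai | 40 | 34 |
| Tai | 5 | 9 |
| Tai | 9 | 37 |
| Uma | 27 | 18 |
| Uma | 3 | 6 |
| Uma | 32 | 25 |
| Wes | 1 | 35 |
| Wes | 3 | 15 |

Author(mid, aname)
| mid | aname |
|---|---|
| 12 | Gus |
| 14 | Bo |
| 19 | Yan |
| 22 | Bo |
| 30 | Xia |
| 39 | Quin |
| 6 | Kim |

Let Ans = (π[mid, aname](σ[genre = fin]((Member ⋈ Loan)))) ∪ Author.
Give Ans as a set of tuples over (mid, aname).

{(12, Gus), (13, Ada), (14, Bo), (19, Yan), (22, Bo), (30, Xia), (39, Quin), (6, Kim)}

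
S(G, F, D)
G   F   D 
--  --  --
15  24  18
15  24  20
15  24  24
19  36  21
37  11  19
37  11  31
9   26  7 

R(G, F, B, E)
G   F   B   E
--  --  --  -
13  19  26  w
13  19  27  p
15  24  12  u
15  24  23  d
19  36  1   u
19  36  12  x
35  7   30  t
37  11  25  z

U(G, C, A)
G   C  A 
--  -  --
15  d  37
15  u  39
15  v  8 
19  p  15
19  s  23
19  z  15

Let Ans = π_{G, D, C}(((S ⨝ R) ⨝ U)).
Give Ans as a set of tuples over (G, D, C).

S ⋈ R (natural join on G, F): {(15, 24, 18, 12, u), (15, 24, 18, 23, d), (15, 24, 20, 12, u), (15, 24, 20, 23, d), (15, 24, 24, 12, u), (15, 24, 24, 23, d), (19, 36, 21, 1, u), (19, 36, 21, 12, x), (37, 11, 19, 25, z), (37, 11, 31, 25, z)}
(S ⨝ R) ⋈ U (natural join on G): {(15, 24, 18, 12, u, d, 37), (15, 24, 18, 12, u, u, 39), (15, 24, 18, 12, u, v, 8), (15, 24, 18, 23, d, d, 37), (15, 24, 18, 23, d, u, 39), (15, 24, 18, 23, d, v, 8), (15, 24, 20, 12, u, d, 37), (15, 24, 20, 12, u, u, 39), (15, 24, 20, 12, u, v, 8), (15, 24, 20, 23, d, d, 37), (15, 24, 20, 23, d, u, 39), (15, 24, 20, 23, d, v, 8), (15, 24, 24, 12, u, d, 37), (15, 24, 24, 12, u, u, 39), (15, 24, 24, 12, u, v, 8), (15, 24, 24, 23, d, d, 37), (15, 24, 24, 23, d, u, 39), (15, 24, 24, 23, d, v, 8), (19, 36, 21, 1, u, p, 15), (19, 36, 21, 1, u, s, 23), (19, 36, 21, 1, u, z, 15), (19, 36, 21, 12, x, p, 15), (19, 36, 21, 12, x, s, 23), (19, 36, 21, 12, x, z, 15)}
Keep only column(s) G, D, C (12 duplicate(s) eliminated): {(15, 18, d), (15, 18, u), (15, 18, v), (15, 20, d), (15, 20, u), (15, 20, v), (15, 24, d), (15, 24, u), (15, 24, v), (19, 21, p), (19, 21, s), (19, 21, z)}

{(15, 18, d), (15, 18, u), (15, 18, v), (15, 20, d), (15, 20, u), (15, 20, v), (15, 24, d), (15, 24, u), (15, 24, v), (19, 21, p), (19, 21, s), (19, 21, z)}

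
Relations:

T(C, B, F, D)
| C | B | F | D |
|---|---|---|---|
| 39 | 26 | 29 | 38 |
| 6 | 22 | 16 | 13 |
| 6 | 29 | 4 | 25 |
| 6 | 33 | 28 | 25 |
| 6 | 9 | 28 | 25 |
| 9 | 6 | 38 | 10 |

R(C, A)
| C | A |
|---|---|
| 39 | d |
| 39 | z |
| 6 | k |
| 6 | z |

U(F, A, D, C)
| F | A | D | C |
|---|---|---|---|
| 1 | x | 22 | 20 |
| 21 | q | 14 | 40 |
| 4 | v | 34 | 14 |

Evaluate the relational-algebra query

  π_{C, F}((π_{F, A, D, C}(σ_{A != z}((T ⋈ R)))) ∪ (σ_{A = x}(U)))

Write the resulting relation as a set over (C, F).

Natural join on C: {(39, 26, 29, 38, d), (39, 26, 29, 38, z), (6, 22, 16, 13, k), (6, 22, 16, 13, z), (6, 29, 4, 25, k), (6, 29, 4, 25, z), (6, 33, 28, 25, k), (6, 33, 28, 25, z), (6, 9, 28, 25, k), (6, 9, 28, 25, z)}
σ[A != z]: keep tuples satisfying A != z → {(39, 26, 29, 38, d), (6, 22, 16, 13, k), (6, 29, 4, 25, k), (6, 33, 28, 25, k), (6, 9, 28, 25, k)}
π[F, A, D, C]: project onto (F, A, D, C) (1 duplicate(s) eliminated) → {(16, k, 13, 6), (28, k, 25, 6), (29, d, 38, 39), (4, k, 25, 6)}
σ[A = x]: keep tuples satisfying A = x → {(1, x, 22, 20)}
Set union of the two operands is {(1, x, 22, 20), (16, k, 13, 6), (28, k, 25, 6), (29, d, 38, 39), (4, k, 25, 6)}.
π[C, F]: project onto (C, F) → {(20, 1), (39, 29), (6, 16), (6, 28), (6, 4)}

{(20, 1), (39, 29), (6, 16), (6, 28), (6, 4)}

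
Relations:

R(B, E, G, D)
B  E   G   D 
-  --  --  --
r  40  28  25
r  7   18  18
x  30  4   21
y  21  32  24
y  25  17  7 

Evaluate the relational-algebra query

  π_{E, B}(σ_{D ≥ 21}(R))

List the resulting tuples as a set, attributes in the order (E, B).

Selection D ≥ 21: {(r, 40, 28, 25), (x, 30, 4, 21), (y, 21, 32, 24)}
Keep only column(s) E, B: {(21, y), (30, x), (40, r)}

{(21, y), (30, x), (40, r)}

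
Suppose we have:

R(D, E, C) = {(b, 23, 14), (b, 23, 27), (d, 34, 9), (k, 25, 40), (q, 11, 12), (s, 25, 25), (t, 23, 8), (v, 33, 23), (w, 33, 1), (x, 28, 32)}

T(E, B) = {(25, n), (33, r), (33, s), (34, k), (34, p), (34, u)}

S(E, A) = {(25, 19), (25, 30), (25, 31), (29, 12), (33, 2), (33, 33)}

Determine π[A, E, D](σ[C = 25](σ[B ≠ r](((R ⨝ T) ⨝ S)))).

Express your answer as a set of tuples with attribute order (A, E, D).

{(19, 25, s), (30, 25, s), (31, 25, s)}

Natural join on E: {(d, 34, 9, k), (d, 34, 9, p), (d, 34, 9, u), (k, 25, 40, n), (s, 25, 25, n), (v, 33, 23, r), (v, 33, 23, s), (w, 33, 1, r), (w, 33, 1, s)}
Natural join on E: {(k, 25, 40, n, 19), (k, 25, 40, n, 30), (k, 25, 40, n, 31), (s, 25, 25, n, 19), (s, 25, 25, n, 30), (s, 25, 25, n, 31), (v, 33, 23, r, 2), (v, 33, 23, r, 33), (v, 33, 23, s, 2), (v, 33, 23, s, 33), (w, 33, 1, r, 2), (w, 33, 1, r, 33), (w, 33, 1, s, 2), (w, 33, 1, s, 33)}
σ[B ≠ r]: keep tuples satisfying B ≠ r → {(k, 25, 40, n, 19), (k, 25, 40, n, 30), (k, 25, 40, n, 31), (s, 25, 25, n, 19), (s, 25, 25, n, 30), (s, 25, 25, n, 31), (v, 33, 23, s, 2), (v, 33, 23, s, 33), (w, 33, 1, s, 2), (w, 33, 1, s, 33)}
σ[C = 25]: keep tuples satisfying C = 25 → {(s, 25, 25, n, 19), (s, 25, 25, n, 30), (s, 25, 25, n, 31)}
π[A, E, D]: project onto (A, E, D) → {(19, 25, s), (30, 25, s), (31, 25, s)}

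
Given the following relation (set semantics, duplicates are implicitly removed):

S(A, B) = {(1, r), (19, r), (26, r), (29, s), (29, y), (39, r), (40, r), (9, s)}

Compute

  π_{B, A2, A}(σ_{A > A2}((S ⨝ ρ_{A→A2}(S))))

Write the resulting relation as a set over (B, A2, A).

{(r, 1, 19), (r, 1, 26), (r, 1, 39), (r, 1, 40), (r, 19, 26), (r, 19, 39), (r, 19, 40), (r, 26, 39), (r, 26, 40), (r, 39, 40), (s, 9, 29)}

ρ[A→A2]: schema becomes (A2, B); tuples unchanged.
S ⋈ ρ_{A→A2}(S) (natural join on B): {(1, r, 1), (1, r, 19), (1, r, 26), (1, r, 39), (1, r, 40), (19, r, 1), (19, r, 19), (19, r, 26), (19, r, 39), (19, r, 40), (26, r, 1), (26, r, 19), (26, r, 26), (26, r, 39), (26, r, 40), (29, s, 29), (29, s, 9), (29, y, 29), (39, r, 1), (39, r, 19), (39, r, 26), (39, r, 39), (39, r, 40), (40, r, 1), (40, r, 19), (40, r, 26), (40, r, 39), (40, r, 40), (9, s, 29), (9, s, 9)}
Selection A > A2: {(19, r, 1), (26, r, 1), (26, r, 19), (29, s, 9), (39, r, 1), (39, r, 19), (39, r, 26), (40, r, 1), (40, r, 19), (40, r, 26), (40, r, 39)}
π_{B, A2, A} gives {(r, 1, 19), (r, 1, 26), (r, 1, 39), (r, 1, 40), (r, 19, 26), (r, 19, 39), (r, 19, 40), (r, 26, 39), (r, 26, 40), (r, 39, 40), (s, 9, 29)}.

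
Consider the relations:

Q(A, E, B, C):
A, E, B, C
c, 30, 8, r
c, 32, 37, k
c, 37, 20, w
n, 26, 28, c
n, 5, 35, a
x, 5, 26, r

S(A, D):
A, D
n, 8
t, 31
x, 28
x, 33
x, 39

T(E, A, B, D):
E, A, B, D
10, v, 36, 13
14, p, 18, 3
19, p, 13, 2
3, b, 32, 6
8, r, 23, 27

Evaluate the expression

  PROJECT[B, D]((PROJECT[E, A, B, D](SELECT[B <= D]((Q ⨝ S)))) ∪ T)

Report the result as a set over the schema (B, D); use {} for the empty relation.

{(13, 2), (18, 3), (23, 27), (26, 28), (26, 33), (26, 39), (32, 6), (36, 13)}

Q ⋈ S (natural join on A): {(n, 26, 28, c, 8), (n, 5, 35, a, 8), (x, 5, 26, r, 28), (x, 5, 26, r, 33), (x, 5, 26, r, 39)}
σ[B <= D]: keep tuples satisfying B <= D → {(x, 5, 26, r, 28), (x, 5, 26, r, 33), (x, 5, 26, r, 39)}
Keep only column(s) E, A, B, D: {(5, x, 26, 28), (5, x, 26, 33), (5, x, 26, 39)}
Taking the union: {(10, v, 36, 13), (14, p, 18, 3), (19, p, 13, 2), (3, b, 32, 6), (5, x, 26, 28), (5, x, 26, 33), (5, x, 26, 39), (8, r, 23, 27)}
Keep only column(s) B, D: {(13, 2), (18, 3), (23, 27), (26, 28), (26, 33), (26, 39), (32, 6), (36, 13)}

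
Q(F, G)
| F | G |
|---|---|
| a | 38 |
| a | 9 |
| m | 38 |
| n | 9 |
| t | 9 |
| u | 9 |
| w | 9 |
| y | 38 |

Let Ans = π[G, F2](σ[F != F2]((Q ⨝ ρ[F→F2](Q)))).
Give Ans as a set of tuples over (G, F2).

{(38, a), (38, m), (38, y), (9, a), (9, n), (9, t), (9, u), (9, w)}

ρ[F→F2]: schema becomes (F2, G); tuples unchanged.
Natural join on G: {(a, 38, a), (a, 38, m), (a, 38, y), (a, 9, a), (a, 9, n), (a, 9, t), (a, 9, u), (a, 9, w), (m, 38, a), (m, 38, m), (m, 38, y), (n, 9, a), (n, 9, n), (n, 9, t), (n, 9, u), (n, 9, w), (t, 9, a), (t, 9, n), (t, 9, t), (t, 9, u), (t, 9, w), (u, 9, a), (u, 9, n), (u, 9, t), (u, 9, u), (u, 9, w), (w, 9, a), (w, 9, n), (w, 9, t), (w, 9, u), (w, 9, w), (y, 38, a), (y, 38, m), (y, 38, y)}
Filtering on F != F2 leaves {(a, 38, m), (a, 38, y), (a, 9, n), (a, 9, t), (a, 9, u), (a, 9, w), (m, 38, a), (m, 38, y), (n, 9, a), (n, 9, t), (n, 9, u), (n, 9, w), (t, 9, a), (t, 9, n), (t, 9, u), (t, 9, w), (u, 9, a), (u, 9, n), (u, 9, t), (u, 9, w), (w, 9, a), (w, 9, n), (w, 9, t), (w, 9, u), (y, 38, a), (y, 38, m)}.
Keep only column(s) G, F2 (18 duplicate(s) eliminated): {(38, a), (38, m), (38, y), (9, a), (9, n), (9, t), (9, u), (9, w)}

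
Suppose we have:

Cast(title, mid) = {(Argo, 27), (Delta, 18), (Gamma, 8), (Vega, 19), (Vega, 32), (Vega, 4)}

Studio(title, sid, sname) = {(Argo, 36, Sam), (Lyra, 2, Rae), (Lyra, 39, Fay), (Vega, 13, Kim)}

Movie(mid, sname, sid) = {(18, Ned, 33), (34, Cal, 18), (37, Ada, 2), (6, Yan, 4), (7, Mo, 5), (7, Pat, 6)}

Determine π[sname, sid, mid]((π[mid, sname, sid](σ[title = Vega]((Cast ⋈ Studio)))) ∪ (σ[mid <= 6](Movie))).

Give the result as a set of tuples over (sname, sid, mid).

{(Kim, 13, 19), (Kim, 13, 32), (Kim, 13, 4), (Yan, 4, 6)}

Joining Cast and Studio on title yields {(Argo, 27, 36, Sam), (Vega, 19, 13, Kim), (Vega, 32, 13, Kim), (Vega, 4, 13, Kim)}.
Filtering on title = Vega leaves {(Vega, 19, 13, Kim), (Vega, 32, 13, Kim), (Vega, 4, 13, Kim)}.
Keep only column(s) mid, sname, sid: {(19, Kim, 13), (32, Kim, 13), (4, Kim, 13)}
Filtering on mid <= 6 leaves {(6, Yan, 4)}.
Taking the union: {(19, Kim, 13), (32, Kim, 13), (4, Kim, 13), (6, Yan, 4)}
Keep only column(s) sname, sid, mid: {(Kim, 13, 19), (Kim, 13, 32), (Kim, 13, 4), (Yan, 4, 6)}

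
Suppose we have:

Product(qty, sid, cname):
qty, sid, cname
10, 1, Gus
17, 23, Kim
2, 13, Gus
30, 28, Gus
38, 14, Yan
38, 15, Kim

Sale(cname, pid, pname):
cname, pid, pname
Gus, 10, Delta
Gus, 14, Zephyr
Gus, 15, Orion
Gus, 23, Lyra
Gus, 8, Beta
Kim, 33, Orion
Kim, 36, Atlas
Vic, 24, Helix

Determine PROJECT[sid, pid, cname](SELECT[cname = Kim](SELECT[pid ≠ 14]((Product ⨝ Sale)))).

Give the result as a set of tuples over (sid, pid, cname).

Joining Product and Sale on cname yields {(10, 1, Gus, 10, Delta), (10, 1, Gus, 14, Zephyr), (10, 1, Gus, 15, Orion), (10, 1, Gus, 23, Lyra), (10, 1, Gus, 8, Beta), (17, 23, Kim, 33, Orion), (17, 23, Kim, 36, Atlas), (2, 13, Gus, 10, Delta), (2, 13, Gus, 14, Zephyr), (2, 13, Gus, 15, Orion), (2, 13, Gus, 23, Lyra), (2, 13, Gus, 8, Beta), (30, 28, Gus, 10, Delta), (30, 28, Gus, 14, Zephyr), (30, 28, Gus, 15, Orion), (30, 28, Gus, 23, Lyra), (30, 28, Gus, 8, Beta), (38, 15, Kim, 33, Orion), (38, 15, Kim, 36, Atlas)}.
Selection pid ≠ 14: {(10, 1, Gus, 10, Delta), (10, 1, Gus, 15, Orion), (10, 1, Gus, 23, Lyra), (10, 1, Gus, 8, Beta), (17, 23, Kim, 33, Orion), (17, 23, Kim, 36, Atlas), (2, 13, Gus, 10, Delta), (2, 13, Gus, 15, Orion), (2, 13, Gus, 23, Lyra), (2, 13, Gus, 8, Beta), (30, 28, Gus, 10, Delta), (30, 28, Gus, 15, Orion), (30, 28, Gus, 23, Lyra), (30, 28, Gus, 8, Beta), (38, 15, Kim, 33, Orion), (38, 15, Kim, 36, Atlas)}
Selection cname = Kim: {(17, 23, Kim, 33, Orion), (17, 23, Kim, 36, Atlas), (38, 15, Kim, 33, Orion), (38, 15, Kim, 36, Atlas)}
π_{sid, pid, cname} gives {(15, 33, Kim), (15, 36, Kim), (23, 33, Kim), (23, 36, Kim)}.

{(15, 33, Kim), (15, 36, Kim), (23, 33, Kim), (23, 36, Kim)}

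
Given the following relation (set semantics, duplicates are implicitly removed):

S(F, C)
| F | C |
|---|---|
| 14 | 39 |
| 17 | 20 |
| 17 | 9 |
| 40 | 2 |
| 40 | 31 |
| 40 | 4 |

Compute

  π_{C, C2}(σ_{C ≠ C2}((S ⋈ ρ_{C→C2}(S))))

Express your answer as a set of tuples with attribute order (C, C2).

{(2, 31), (2, 4), (20, 9), (31, 2), (31, 4), (4, 2), (4, 31), (9, 20)}

ρ[C→C2]: schema becomes (F, C2); tuples unchanged.
Natural join on F: {(14, 39, 39), (17, 20, 20), (17, 20, 9), (17, 9, 20), (17, 9, 9), (40, 2, 2), (40, 2, 31), (40, 2, 4), (40, 31, 2), (40, 31, 31), (40, 31, 4), (40, 4, 2), (40, 4, 31), (40, 4, 4)}
σ[C ≠ C2]: keep tuples satisfying C ≠ C2 → {(17, 20, 9), (17, 9, 20), (40, 2, 31), (40, 2, 4), (40, 31, 2), (40, 31, 4), (40, 4, 2), (40, 4, 31)}
π_{C, C2} gives {(2, 31), (2, 4), (20, 9), (31, 2), (31, 4), (4, 2), (4, 31), (9, 20)}.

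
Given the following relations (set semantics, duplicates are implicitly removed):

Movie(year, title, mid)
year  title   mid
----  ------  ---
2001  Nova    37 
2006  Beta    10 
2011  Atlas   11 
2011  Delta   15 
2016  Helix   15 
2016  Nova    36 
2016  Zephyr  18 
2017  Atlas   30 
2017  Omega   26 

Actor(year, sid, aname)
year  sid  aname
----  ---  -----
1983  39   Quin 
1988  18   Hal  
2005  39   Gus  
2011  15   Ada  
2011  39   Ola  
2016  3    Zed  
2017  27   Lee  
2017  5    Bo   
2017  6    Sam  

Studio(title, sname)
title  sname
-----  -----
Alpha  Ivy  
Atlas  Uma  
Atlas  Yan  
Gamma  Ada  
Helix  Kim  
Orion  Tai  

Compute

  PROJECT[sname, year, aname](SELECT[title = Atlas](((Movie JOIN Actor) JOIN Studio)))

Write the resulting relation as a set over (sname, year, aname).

Movie ⋈ Actor (natural join on year): {(2011, Atlas, 11, 15, Ada), (2011, Atlas, 11, 39, Ola), (2011, Delta, 15, 15, Ada), (2011, Delta, 15, 39, Ola), (2016, Helix, 15, 3, Zed), (2016, Nova, 36, 3, Zed), (2016, Zephyr, 18, 3, Zed), (2017, Atlas, 30, 27, Lee), (2017, Atlas, 30, 5, Bo), (2017, Atlas, 30, 6, Sam), (2017, Omega, 26, 27, Lee), (2017, Omega, 26, 5, Bo), (2017, Omega, 26, 6, Sam)}
(Movie JOIN Actor) ⋈ Studio (natural join on title): {(2011, Atlas, 11, 15, Ada, Uma), (2011, Atlas, 11, 15, Ada, Yan), (2011, Atlas, 11, 39, Ola, Uma), (2011, Atlas, 11, 39, Ola, Yan), (2016, Helix, 15, 3, Zed, Kim), (2017, Atlas, 30, 27, Lee, Uma), (2017, Atlas, 30, 27, Lee, Yan), (2017, Atlas, 30, 5, Bo, Uma), (2017, Atlas, 30, 5, Bo, Yan), (2017, Atlas, 30, 6, Sam, Uma), (2017, Atlas, 30, 6, Sam, Yan)}
σ[title = Atlas]: keep tuples satisfying title = Atlas → {(2011, Atlas, 11, 15, Ada, Uma), (2011, Atlas, 11, 15, Ada, Yan), (2011, Atlas, 11, 39, Ola, Uma), (2011, Atlas, 11, 39, Ola, Yan), (2017, Atlas, 30, 27, Lee, Uma), (2017, Atlas, 30, 27, Lee, Yan), (2017, Atlas, 30, 5, Bo, Uma), (2017, Atlas, 30, 5, Bo, Yan), (2017, Atlas, 30, 6, Sam, Uma), (2017, Atlas, 30, 6, Sam, Yan)}
π[sname, year, aname]: project onto (sname, year, aname) → {(Uma, 2011, Ada), (Uma, 2011, Ola), (Uma, 2017, Bo), (Uma, 2017, Lee), (Uma, 2017, Sam), (Yan, 2011, Ada), (Yan, 2011, Ola), (Yan, 2017, Bo), (Yan, 2017, Lee), (Yan, 2017, Sam)}

{(Uma, 2011, Ada), (Uma, 2011, Ola), (Uma, 2017, Bo), (Uma, 2017, Lee), (Uma, 2017, Sam), (Yan, 2011, Ada), (Yan, 2011, Ola), (Yan, 2017, Bo), (Yan, 2017, Lee), (Yan, 2017, Sam)}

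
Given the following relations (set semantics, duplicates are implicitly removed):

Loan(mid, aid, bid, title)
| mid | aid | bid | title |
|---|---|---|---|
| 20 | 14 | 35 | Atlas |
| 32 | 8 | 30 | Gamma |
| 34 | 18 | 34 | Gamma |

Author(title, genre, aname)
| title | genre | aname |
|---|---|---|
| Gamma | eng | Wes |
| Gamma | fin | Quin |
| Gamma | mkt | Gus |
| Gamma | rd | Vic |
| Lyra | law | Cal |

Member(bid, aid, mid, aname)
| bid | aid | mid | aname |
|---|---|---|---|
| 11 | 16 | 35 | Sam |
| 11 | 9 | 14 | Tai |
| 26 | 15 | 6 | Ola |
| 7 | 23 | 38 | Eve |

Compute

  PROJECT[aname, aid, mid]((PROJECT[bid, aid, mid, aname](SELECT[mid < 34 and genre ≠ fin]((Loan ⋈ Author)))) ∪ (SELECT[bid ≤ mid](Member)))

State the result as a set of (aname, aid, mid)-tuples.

Loan ⋈ Author (natural join on title): {(32, 8, 30, Gamma, eng, Wes), (32, 8, 30, Gamma, fin, Quin), (32, 8, 30, Gamma, mkt, Gus), (32, 8, 30, Gamma, rd, Vic), (34, 18, 34, Gamma, eng, Wes), (34, 18, 34, Gamma, fin, Quin), (34, 18, 34, Gamma, mkt, Gus), (34, 18, 34, Gamma, rd, Vic)}
Apply σ_{mid < 34 and genre ≠ fin}; surviving tuples: {(32, 8, 30, Gamma, eng, Wes), (32, 8, 30, Gamma, mkt, Gus), (32, 8, 30, Gamma, rd, Vic)}
Projecting to bid, aid, mid, aname: {(30, 8, 32, Gus), (30, 8, 32, Vic), (30, 8, 32, Wes)}
Apply σ_{bid ≤ mid}; surviving tuples: {(11, 16, 35, Sam), (11, 9, 14, Tai), (7, 23, 38, Eve)}
Union: {(30, 8, 32, Gus), (30, 8, 32, Vic), (30, 8, 32, Wes)} with {(11, 16, 35, Sam), (11, 9, 14, Tai), (7, 23, 38, Eve)} → {(11, 16, 35, Sam), (11, 9, 14, Tai), (30, 8, 32, Gus), (30, 8, 32, Vic), (30, 8, 32, Wes), (7, 23, 38, Eve)}
Projecting to aname, aid, mid: {(Eve, 23, 38), (Gus, 8, 32), (Sam, 16, 35), (Tai, 9, 14), (Vic, 8, 32), (Wes, 8, 32)}

{(Eve, 23, 38), (Gus, 8, 32), (Sam, 16, 35), (Tai, 9, 14), (Vic, 8, 32), (Wes, 8, 32)}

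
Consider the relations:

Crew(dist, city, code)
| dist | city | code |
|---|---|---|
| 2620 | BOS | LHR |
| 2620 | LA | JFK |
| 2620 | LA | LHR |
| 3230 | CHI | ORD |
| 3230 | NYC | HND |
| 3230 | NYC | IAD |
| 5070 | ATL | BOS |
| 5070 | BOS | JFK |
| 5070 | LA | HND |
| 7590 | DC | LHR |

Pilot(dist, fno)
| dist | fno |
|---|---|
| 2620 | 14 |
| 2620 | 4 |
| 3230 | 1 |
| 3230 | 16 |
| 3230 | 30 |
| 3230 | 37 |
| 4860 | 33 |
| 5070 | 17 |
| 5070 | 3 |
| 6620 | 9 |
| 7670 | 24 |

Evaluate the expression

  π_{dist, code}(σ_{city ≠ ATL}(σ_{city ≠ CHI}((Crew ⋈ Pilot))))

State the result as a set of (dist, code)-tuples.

{(2620, JFK), (2620, LHR), (3230, HND), (3230, IAD), (5070, HND), (5070, JFK)}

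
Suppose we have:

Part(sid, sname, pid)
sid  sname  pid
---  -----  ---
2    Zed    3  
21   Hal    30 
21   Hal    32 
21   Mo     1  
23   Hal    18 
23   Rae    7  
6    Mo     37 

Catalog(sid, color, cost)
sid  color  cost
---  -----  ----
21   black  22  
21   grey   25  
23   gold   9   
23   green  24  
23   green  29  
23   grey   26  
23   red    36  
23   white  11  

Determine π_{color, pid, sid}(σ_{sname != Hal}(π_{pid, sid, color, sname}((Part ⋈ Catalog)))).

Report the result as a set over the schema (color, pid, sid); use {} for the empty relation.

{(black, 1, 21), (gold, 7, 23), (green, 7, 23), (grey, 1, 21), (grey, 7, 23), (red, 7, 23), (white, 7, 23)}

Part ⋈ Catalog (natural join on sid): {(21, Hal, 30, black, 22), (21, Hal, 30, grey, 25), (21, Hal, 32, black, 22), (21, Hal, 32, grey, 25), (21, Mo, 1, black, 22), (21, Mo, 1, grey, 25), (23, Hal, 18, gold, 9), (23, Hal, 18, green, 24), (23, Hal, 18, green, 29), (23, Hal, 18, grey, 26), (23, Hal, 18, red, 36), (23, Hal, 18, white, 11), (23, Rae, 7, gold, 9), (23, Rae, 7, green, 24), (23, Rae, 7, green, 29), (23, Rae, 7, grey, 26), (23, Rae, 7, red, 36), (23, Rae, 7, white, 11)}
π_{pid, sid, color, sname} gives {(1, 21, black, Mo), (1, 21, grey, Mo), (18, 23, gold, Hal), (18, 23, green, Hal), (18, 23, grey, Hal), (18, 23, red, Hal), (18, 23, white, Hal), (30, 21, black, Hal), (30, 21, grey, Hal), (32, 21, black, Hal), (32, 21, grey, Hal), (7, 23, gold, Rae), (7, 23, green, Rae), (7, 23, grey, Rae), (7, 23, red, Rae), (7, 23, white, Rae)} (2 duplicate(s) eliminated).
Apply σ_{sname != Hal}; surviving tuples: {(1, 21, black, Mo), (1, 21, grey, Mo), (7, 23, gold, Rae), (7, 23, green, Rae), (7, 23, grey, Rae), (7, 23, red, Rae), (7, 23, white, Rae)}
π_{color, pid, sid} gives {(black, 1, 21), (gold, 7, 23), (green, 7, 23), (grey, 1, 21), (grey, 7, 23), (red, 7, 23), (white, 7, 23)}.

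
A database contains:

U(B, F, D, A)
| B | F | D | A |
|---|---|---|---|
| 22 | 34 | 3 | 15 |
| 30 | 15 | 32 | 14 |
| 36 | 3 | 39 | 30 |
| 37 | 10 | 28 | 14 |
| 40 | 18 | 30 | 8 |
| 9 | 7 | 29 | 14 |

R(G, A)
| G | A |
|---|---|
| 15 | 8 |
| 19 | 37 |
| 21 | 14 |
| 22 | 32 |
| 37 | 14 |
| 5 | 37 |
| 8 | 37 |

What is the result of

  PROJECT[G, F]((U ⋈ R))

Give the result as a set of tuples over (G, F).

{(15, 18), (21, 10), (21, 15), (21, 7), (37, 10), (37, 15), (37, 7)}

Joining U and R on A yields {(30, 15, 32, 14, 21), (30, 15, 32, 14, 37), (37, 10, 28, 14, 21), (37, 10, 28, 14, 37), (40, 18, 30, 8, 15), (9, 7, 29, 14, 21), (9, 7, 29, 14, 37)}.
π[G, F]: project onto (G, F) → {(15, 18), (21, 10), (21, 15), (21, 7), (37, 10), (37, 15), (37, 7)}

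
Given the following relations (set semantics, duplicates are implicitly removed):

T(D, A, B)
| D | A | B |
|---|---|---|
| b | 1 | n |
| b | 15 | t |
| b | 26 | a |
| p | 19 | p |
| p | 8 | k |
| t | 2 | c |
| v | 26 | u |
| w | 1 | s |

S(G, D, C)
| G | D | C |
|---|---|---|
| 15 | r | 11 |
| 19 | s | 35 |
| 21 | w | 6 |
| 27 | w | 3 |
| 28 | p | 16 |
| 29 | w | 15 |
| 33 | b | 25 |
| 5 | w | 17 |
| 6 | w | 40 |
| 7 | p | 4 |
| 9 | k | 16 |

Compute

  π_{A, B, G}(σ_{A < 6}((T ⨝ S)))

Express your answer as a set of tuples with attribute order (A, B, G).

Natural join on D: {(b, 1, n, 33, 25), (b, 15, t, 33, 25), (b, 26, a, 33, 25), (p, 19, p, 28, 16), (p, 19, p, 7, 4), (p, 8, k, 28, 16), (p, 8, k, 7, 4), (w, 1, s, 21, 6), (w, 1, s, 27, 3), (w, 1, s, 29, 15), (w, 1, s, 5, 17), (w, 1, s, 6, 40)}
Filtering on A < 6 leaves {(b, 1, n, 33, 25), (w, 1, s, 21, 6), (w, 1, s, 27, 3), (w, 1, s, 29, 15), (w, 1, s, 5, 17), (w, 1, s, 6, 40)}.
Keep only column(s) A, B, G: {(1, n, 33), (1, s, 21), (1, s, 27), (1, s, 29), (1, s, 5), (1, s, 6)}

{(1, n, 33), (1, s, 21), (1, s, 27), (1, s, 29), (1, s, 5), (1, s, 6)}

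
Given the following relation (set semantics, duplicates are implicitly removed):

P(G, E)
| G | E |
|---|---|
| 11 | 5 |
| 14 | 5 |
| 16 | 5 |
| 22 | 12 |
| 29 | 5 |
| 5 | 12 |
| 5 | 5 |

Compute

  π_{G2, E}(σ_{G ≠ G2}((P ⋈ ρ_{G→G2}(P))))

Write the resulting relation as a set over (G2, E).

ρ[G→G2]: schema becomes (G2, E); tuples unchanged.
P ⋈ ρ_{G→G2}(P) (natural join on E): {(11, 5, 11), (11, 5, 14), (11, 5, 16), (11, 5, 29), (11, 5, 5), (14, 5, 11), (14, 5, 14), (14, 5, 16), (14, 5, 29), (14, 5, 5), (16, 5, 11), (16, 5, 14), (16, 5, 16), (16, 5, 29), (16, 5, 5), (22, 12, 22), (22, 12, 5), (29, 5, 11), (29, 5, 14), (29, 5, 16), (29, 5, 29), (29, 5, 5), (5, 12, 22), (5, 12, 5), (5, 5, 11), (5, 5, 14), (5, 5, 16), (5, 5, 29), (5, 5, 5)}
Filtering on G ≠ G2 leaves {(11, 5, 14), (11, 5, 16), (11, 5, 29), (11, 5, 5), (14, 5, 11), (14, 5, 16), (14, 5, 29), (14, 5, 5), (16, 5, 11), (16, 5, 14), (16, 5, 29), (16, 5, 5), (22, 12, 5), (29, 5, 11), (29, 5, 14), (29, 5, 16), (29, 5, 5), (5, 12, 22), (5, 5, 11), (5, 5, 14), (5, 5, 16), (5, 5, 29)}.
π[G2, E]: project onto (G2, E) (15 duplicate(s) eliminated) → {(11, 5), (14, 5), (16, 5), (22, 12), (29, 5), (5, 12), (5, 5)}

{(11, 5), (14, 5), (16, 5), (22, 12), (29, 5), (5, 12), (5, 5)}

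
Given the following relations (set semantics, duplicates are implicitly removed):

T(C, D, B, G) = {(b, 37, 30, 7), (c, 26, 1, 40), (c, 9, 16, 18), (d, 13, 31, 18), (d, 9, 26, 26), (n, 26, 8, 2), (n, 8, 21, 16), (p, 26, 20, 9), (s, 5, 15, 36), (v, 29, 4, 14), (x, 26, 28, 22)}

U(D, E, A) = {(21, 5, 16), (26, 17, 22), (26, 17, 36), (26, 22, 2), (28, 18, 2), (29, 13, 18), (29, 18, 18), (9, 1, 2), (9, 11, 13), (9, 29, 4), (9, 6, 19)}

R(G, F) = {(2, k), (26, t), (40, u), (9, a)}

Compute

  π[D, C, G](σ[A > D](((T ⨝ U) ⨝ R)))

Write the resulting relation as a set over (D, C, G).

{(26, c, 40), (26, n, 2), (26, p, 9), (9, d, 26)}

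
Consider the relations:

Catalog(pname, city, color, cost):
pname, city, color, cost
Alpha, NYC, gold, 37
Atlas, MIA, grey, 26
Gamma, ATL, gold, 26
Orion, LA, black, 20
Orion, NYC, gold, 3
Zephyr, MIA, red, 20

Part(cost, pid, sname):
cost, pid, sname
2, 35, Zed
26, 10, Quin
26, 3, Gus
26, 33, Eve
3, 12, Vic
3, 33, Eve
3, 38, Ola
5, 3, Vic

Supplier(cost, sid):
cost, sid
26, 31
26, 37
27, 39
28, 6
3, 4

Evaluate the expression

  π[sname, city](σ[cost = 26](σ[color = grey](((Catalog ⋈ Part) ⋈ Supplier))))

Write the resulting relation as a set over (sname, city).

{(Eve, MIA), (Gus, MIA), (Quin, MIA)}

Natural join on cost: {(Atlas, MIA, grey, 26, 10, Quin), (Atlas, MIA, grey, 26, 3, Gus), (Atlas, MIA, grey, 26, 33, Eve), (Gamma, ATL, gold, 26, 10, Quin), (Gamma, ATL, gold, 26, 3, Gus), (Gamma, ATL, gold, 26, 33, Eve), (Orion, NYC, gold, 3, 12, Vic), (Orion, NYC, gold, 3, 33, Eve), (Orion, NYC, gold, 3, 38, Ola)}
Natural join on cost: {(Atlas, MIA, grey, 26, 10, Quin, 31), (Atlas, MIA, grey, 26, 10, Quin, 37), (Atlas, MIA, grey, 26, 3, Gus, 31), (Atlas, MIA, grey, 26, 3, Gus, 37), (Atlas, MIA, grey, 26, 33, Eve, 31), (Atlas, MIA, grey, 26, 33, Eve, 37), (Gamma, ATL, gold, 26, 10, Quin, 31), (Gamma, ATL, gold, 26, 10, Quin, 37), (Gamma, ATL, gold, 26, 3, Gus, 31), (Gamma, ATL, gold, 26, 3, Gus, 37), (Gamma, ATL, gold, 26, 33, Eve, 31), (Gamma, ATL, gold, 26, 33, Eve, 37), (Orion, NYC, gold, 3, 12, Vic, 4), (Orion, NYC, gold, 3, 33, Eve, 4), (Orion, NYC, gold, 3, 38, Ola, 4)}
σ[color = grey]: keep tuples satisfying color = grey → {(Atlas, MIA, grey, 26, 10, Quin, 31), (Atlas, MIA, grey, 26, 10, Quin, 37), (Atlas, MIA, grey, 26, 3, Gus, 31), (Atlas, MIA, grey, 26, 3, Gus, 37), (Atlas, MIA, grey, 26, 33, Eve, 31), (Atlas, MIA, grey, 26, 33, Eve, 37)}
σ[cost = 26]: keep tuples satisfying cost = 26 → {(Atlas, MIA, grey, 26, 10, Quin, 31), (Atlas, MIA, grey, 26, 10, Quin, 37), (Atlas, MIA, grey, 26, 3, Gus, 31), (Atlas, MIA, grey, 26, 3, Gus, 37), (Atlas, MIA, grey, 26, 33, Eve, 31), (Atlas, MIA, grey, 26, 33, Eve, 37)}
π[sname, city]: project onto (sname, city) (3 duplicate(s) eliminated) → {(Eve, MIA), (Gus, MIA), (Quin, MIA)}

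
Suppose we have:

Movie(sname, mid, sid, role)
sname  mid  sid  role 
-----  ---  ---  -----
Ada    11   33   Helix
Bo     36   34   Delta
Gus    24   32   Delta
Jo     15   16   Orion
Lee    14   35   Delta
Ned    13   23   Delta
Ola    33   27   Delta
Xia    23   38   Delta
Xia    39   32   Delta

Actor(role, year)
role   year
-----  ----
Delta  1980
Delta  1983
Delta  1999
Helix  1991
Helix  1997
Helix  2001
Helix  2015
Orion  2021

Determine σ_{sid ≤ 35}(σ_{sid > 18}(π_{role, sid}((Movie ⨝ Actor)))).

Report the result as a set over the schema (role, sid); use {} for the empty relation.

{(Delta, 23), (Delta, 27), (Delta, 32), (Delta, 34), (Delta, 35), (Helix, 33)}

Natural join on role: {(Ada, 11, 33, Helix, 1991), (Ada, 11, 33, Helix, 1997), (Ada, 11, 33, Helix, 2001), (Ada, 11, 33, Helix, 2015), (Bo, 36, 34, Delta, 1980), (Bo, 36, 34, Delta, 1983), (Bo, 36, 34, Delta, 1999), (Gus, 24, 32, Delta, 1980), (Gus, 24, 32, Delta, 1983), (Gus, 24, 32, Delta, 1999), (Jo, 15, 16, Orion, 2021), (Lee, 14, 35, Delta, 1980), (Lee, 14, 35, Delta, 1983), (Lee, 14, 35, Delta, 1999), (Ned, 13, 23, Delta, 1980), (Ned, 13, 23, Delta, 1983), (Ned, 13, 23, Delta, 1999), (Ola, 33, 27, Delta, 1980), (Ola, 33, 27, Delta, 1983), (Ola, 33, 27, Delta, 1999), (Xia, 23, 38, Delta, 1980), (Xia, 23, 38, Delta, 1983), (Xia, 23, 38, Delta, 1999), (Xia, 39, 32, Delta, 1980), (Xia, 39, 32, Delta, 1983), (Xia, 39, 32, Delta, 1999)}
π[role, sid]: project onto (role, sid) (18 duplicate(s) eliminated) → {(Delta, 23), (Delta, 27), (Delta, 32), (Delta, 34), (Delta, 35), (Delta, 38), (Helix, 33), (Orion, 16)}
σ[sid > 18]: keep tuples satisfying sid > 18 → {(Delta, 23), (Delta, 27), (Delta, 32), (Delta, 34), (Delta, 35), (Delta, 38), (Helix, 33)}
σ[sid ≤ 35]: keep tuples satisfying sid ≤ 35 → {(Delta, 23), (Delta, 27), (Delta, 32), (Delta, 34), (Delta, 35), (Helix, 33)}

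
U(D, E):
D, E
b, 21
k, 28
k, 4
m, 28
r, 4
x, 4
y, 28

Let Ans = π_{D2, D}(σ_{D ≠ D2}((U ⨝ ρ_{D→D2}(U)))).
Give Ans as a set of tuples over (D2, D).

ρ[D→D2]: schema becomes (D2, E); tuples unchanged.
U ⋈ ρ_{D→D2}(U) (natural join on E): {(b, 21, b), (k, 28, k), (k, 28, m), (k, 28, y), (k, 4, k), (k, 4, r), (k, 4, x), (m, 28, k), (m, 28, m), (m, 28, y), (r, 4, k), (r, 4, r), (r, 4, x), (x, 4, k), (x, 4, r), (x, 4, x), (y, 28, k), (y, 28, m), (y, 28, y)}
Selection D ≠ D2: {(k, 28, m), (k, 28, y), (k, 4, r), (k, 4, x), (m, 28, k), (m, 28, y), (r, 4, k), (r, 4, x), (x, 4, k), (x, 4, r), (y, 28, k), (y, 28, m)}
Keep only column(s) D2, D: {(k, m), (k, r), (k, x), (k, y), (m, k), (m, y), (r, k), (r, x), (x, k), (x, r), (y, k), (y, m)}

{(k, m), (k, r), (k, x), (k, y), (m, k), (m, y), (r, k), (r, x), (x, k), (x, r), (y, k), (y, m)}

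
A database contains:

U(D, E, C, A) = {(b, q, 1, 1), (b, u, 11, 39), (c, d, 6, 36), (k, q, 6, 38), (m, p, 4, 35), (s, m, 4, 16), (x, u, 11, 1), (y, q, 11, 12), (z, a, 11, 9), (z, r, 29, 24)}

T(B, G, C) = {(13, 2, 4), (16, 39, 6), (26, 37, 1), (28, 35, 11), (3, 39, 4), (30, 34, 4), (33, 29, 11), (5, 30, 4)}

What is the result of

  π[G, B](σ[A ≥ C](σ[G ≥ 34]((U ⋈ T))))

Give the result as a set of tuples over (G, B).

{(34, 30), (35, 28), (37, 26), (39, 16), (39, 3)}

U ⋈ T (natural join on C): {(b, q, 1, 1, 26, 37), (b, u, 11, 39, 28, 35), (b, u, 11, 39, 33, 29), (c, d, 6, 36, 16, 39), (k, q, 6, 38, 16, 39), (m, p, 4, 35, 13, 2), (m, p, 4, 35, 3, 39), (m, p, 4, 35, 30, 34), (m, p, 4, 35, 5, 30), (s, m, 4, 16, 13, 2), (s, m, 4, 16, 3, 39), (s, m, 4, 16, 30, 34), (s, m, 4, 16, 5, 30), (x, u, 11, 1, 28, 35), (x, u, 11, 1, 33, 29), (y, q, 11, 12, 28, 35), (y, q, 11, 12, 33, 29), (z, a, 11, 9, 28, 35), (z, a, 11, 9, 33, 29)}
σ[G ≥ 34]: keep tuples satisfying G ≥ 34 → {(b, q, 1, 1, 26, 37), (b, u, 11, 39, 28, 35), (c, d, 6, 36, 16, 39), (k, q, 6, 38, 16, 39), (m, p, 4, 35, 3, 39), (m, p, 4, 35, 30, 34), (s, m, 4, 16, 3, 39), (s, m, 4, 16, 30, 34), (x, u, 11, 1, 28, 35), (y, q, 11, 12, 28, 35), (z, a, 11, 9, 28, 35)}
σ[A ≥ C]: keep tuples satisfying A ≥ C → {(b, q, 1, 1, 26, 37), (b, u, 11, 39, 28, 35), (c, d, 6, 36, 16, 39), (k, q, 6, 38, 16, 39), (m, p, 4, 35, 3, 39), (m, p, 4, 35, 30, 34), (s, m, 4, 16, 3, 39), (s, m, 4, 16, 30, 34), (y, q, 11, 12, 28, 35)}
π_{G, B} gives {(34, 30), (35, 28), (37, 26), (39, 16), (39, 3)} (4 duplicate(s) eliminated).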